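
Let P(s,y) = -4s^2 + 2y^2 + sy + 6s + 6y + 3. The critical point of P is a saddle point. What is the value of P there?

∂P/∂s = -8s + y + 6 = 0 and ∂P/∂y = s + 4y + 6 = 0, so (s, y) = (6/11, -18/11).
The Hessian has P_{ss} = -8, P_{yy} = 4, P_{sy} = 1, giving D = -33 < 0, so the point is a saddle point.
P(6/11, -18/11) = -3/11.

-3/11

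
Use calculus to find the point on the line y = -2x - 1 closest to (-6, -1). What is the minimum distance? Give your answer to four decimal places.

5.3666

Minimize D(x)^2 = (x + 6)^2 + (-2x)^2.
d/dx[D^2] = 2(x + 6) + 2·(-2)·(-2x) = 0 ⇒ x = -6/5.
Then y = 7/5 and the distance is √(144/5) ≈ 5.3666.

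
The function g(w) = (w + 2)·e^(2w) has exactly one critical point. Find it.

-5/2

Differentiating with the product rule gives g'(w) = (2w + 5)·e^(2w). Since e^(2w) > 0, the only critical point is w = -5/2.
g''(-5/2) has the same sign as 2 > 0, so this is a local minimum.
g(-5/2) = (-1/2)·e^(-5) ≈ -0.0034.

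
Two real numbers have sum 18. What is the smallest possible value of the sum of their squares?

162

With a + b = 18, a^2 + b^2 = a^2 + (18 − a)^2.
The derivative 2a − 2(18 − a) = 4a − 36 vanishes at a = 9; second derivative 4 > 0, a minimum.
The minimum is 2·(9)^2 = 162.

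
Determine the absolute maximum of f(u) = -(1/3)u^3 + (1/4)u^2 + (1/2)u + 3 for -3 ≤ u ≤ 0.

51/4

The derivative is -u^2 + (1/2)u + 1/2, whose only zero in [-3, 0] is u = -1/2.
Compare values at every candidate in [-3, 0]: f(-3) = 51/4; f(-1/2) = 137/48; f(0) = 3.
The maximum over the interval is 51/4, attained at u = -3.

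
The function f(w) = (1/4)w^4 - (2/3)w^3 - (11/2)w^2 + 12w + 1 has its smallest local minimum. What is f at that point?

f'(w) = w^3 - 2w^2 - 11w + 12. Setting f'(w) = 0 gives w ∈ {-3, 1, 4}.
Second-derivative test with f''(w) = 3w^2 - 4w - 11: f''(-3) = 28 > 0 ⇒ local minimum; f''(1) = -12 < 0 ⇒ local maximum; f''(4) = 21 > 0 ⇒ local minimum.
Thus f has its smallest local minimum at w = -3, with value -185/4.

-185/4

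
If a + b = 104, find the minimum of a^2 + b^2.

With a + b = 104, a^2 + b^2 = a^2 + (104 − a)^2.
The derivative 2a − 2(104 − a) = 4a − 208 vanishes at a = 52; second derivative 4 > 0, a minimum.
The minimum is 2·(52)^2 = 5408.

5408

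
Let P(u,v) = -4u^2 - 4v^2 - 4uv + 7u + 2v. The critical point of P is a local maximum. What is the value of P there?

13/4

∂P/∂u = -8u - 4v + 7 = 0 and ∂P/∂v = -4u - 8v + 2 = 0, so (u, v) = (1, -1/4).
The Hessian has P_{uu} = -8, P_{vv} = -8, P_{uv} = -4, giving D = 48 > 0 with P_{uu} < 0, so the point is a local maximum.
P(1, -1/4) = 13/4.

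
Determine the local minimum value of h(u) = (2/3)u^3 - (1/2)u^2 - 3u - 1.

-35/8

h'(u) = 2u^2 - u - 3 = 0 at u = -1, 3/2.
Second-derivative test with h''(u) = 4u - 1: h''(-1) = -5 < 0 ⇒ local maximum; h''(3/2) = 5 > 0 ⇒ local minimum.
So the local minimum value is h(3/2) = -35/8.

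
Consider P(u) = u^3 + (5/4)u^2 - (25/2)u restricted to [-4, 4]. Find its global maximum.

P'(u) = 3u^2 + (5/2)u - 25/2, which vanishes at u = -5/2 and u = 5/3.
Candidates: P(-4) = 6,  P(-5/2) = 375/16,  P(5/3) = -1375/108,  P(4) = 34.
Hence the absolute maximum is 34 at u = 4.

34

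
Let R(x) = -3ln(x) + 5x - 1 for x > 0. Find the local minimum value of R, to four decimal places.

3.5325

R'(x) = -3/x + 5 = 0 gives x = 3/5.
R''(x) = 3/x², which is positive for x > 0, so this is a local minimum.
R(3/5) = -3·ln(3/5) + 3 - 1 ≈ 3.5325.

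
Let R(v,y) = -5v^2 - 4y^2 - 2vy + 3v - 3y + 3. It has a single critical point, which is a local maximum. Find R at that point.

∂R/∂v = -10v - 2y + 3 = 0 and ∂R/∂y = -2v - 8y - 3 = 0, so (v, y) = (15/38, -9/19).
The Hessian has R_{vv} = -10, R_{yy} = -8, R_{vy} = -2, giving D = 76 > 0 with R_{vv} < 0, so the point is a local maximum.
R(15/38, -9/19) = 327/76.

327/76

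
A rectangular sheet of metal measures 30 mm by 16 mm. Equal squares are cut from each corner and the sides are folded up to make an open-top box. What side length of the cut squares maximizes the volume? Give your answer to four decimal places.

3.3333

With cut size x, the volume is V(x) = x(30 − 2x)(16 − 2x) for 0 < x < 8.
V'(x) = 12x^2 − 184x + 480. Setting V'(x) = 0 gives x ≈ 3.3333 (the root in (0, 8)).
V''(x) = 24x − 184 is negative there, so this is the maximum; V ≈ 725.9259.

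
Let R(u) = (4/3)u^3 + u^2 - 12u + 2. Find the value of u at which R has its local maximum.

Critical points: R'(u) = 4u^2 + 2u - 12 vanishes at u = -2, 3/2.
Since R''(u) = 8u + 2, we get R''(-2) = -14 < 0 ⇒ local maximum; R''(3/2) = 14 > 0 ⇒ local minimum.
Thus R has its local maximum at u = -2, with value 58/3.

-2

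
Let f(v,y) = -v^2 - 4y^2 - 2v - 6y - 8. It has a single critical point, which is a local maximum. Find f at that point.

∂f/∂v = -2v - 2 = 0 and ∂f/∂y = -8y - 6 = 0, so (v, y) = (-1, -3/4).
The Hessian has f_{vv} = -2, f_{yy} = -8, f_{vy} = 0, giving D = 16 > 0 with f_{vv} < 0, so the point is a local maximum.
f(-1, -3/4) = -19/4.

-19/4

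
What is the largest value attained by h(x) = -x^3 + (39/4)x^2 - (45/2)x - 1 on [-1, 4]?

129/4

h'(x) = -3x^2 + (39/2)x - 45/2, whose only zero in [-1, 4] is x = 3/2.
Candidates: h(-1) = 129/4; h(3/2) = -259/16; h(4) = 1.
The maximum over the interval is 129/4, attained at x = -1.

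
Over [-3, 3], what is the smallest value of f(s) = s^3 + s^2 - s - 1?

-16

The derivative is 3s^2 + 2s - 1, which vanishes at s = -1 and s = 1/3.
Evaluating at the critical points and endpoints: f(-3) = -16,  f(-1) = 0,  f(1/3) = -32/27,  f(3) = 32.
So the minimum is f(-3) = -16.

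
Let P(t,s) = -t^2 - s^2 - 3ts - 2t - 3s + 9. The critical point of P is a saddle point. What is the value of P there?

∂P/∂t = -2t - 3s - 2 = 0 and ∂P/∂s = -3t - 2s - 3 = 0, so (t, s) = (-1, 0).
The Hessian has P_{tt} = -2, P_{ss} = -2, P_{ts} = -3, giving D = -5 < 0, so the point is a saddle point.
P(-1, 0) = 10.

10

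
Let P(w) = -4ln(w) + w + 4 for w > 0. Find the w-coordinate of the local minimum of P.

P'(w) = -4/w + 1 = 0 gives w = 4.
P''(w) = 4/w², which is positive for w > 0, so this is a local minimum.
P(4) = -4·ln(4) + 4 + 4 ≈ 2.4548.

4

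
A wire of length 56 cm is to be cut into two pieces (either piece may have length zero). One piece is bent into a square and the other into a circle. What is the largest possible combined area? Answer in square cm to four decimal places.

249.5550

Let x be the length used for the square. Square side x/4; circle radius (56−x)/(2π).
A(x) = (x/4)² + π·((56−x)/(2π))² = x²/16 + (56−x)²/(4π) for 0 ≤ x ≤ 56. A'(x) = x/8 − (56−x)/(2π) = 0 gives x = 4·56/(π+4) ≈ 31.3656.
A'' > 0, so the interior critical point is a minimum; the maximum is at an endpoint. A(0) = 249.5550 and A(56) = 196.0000, so the largest area is 249.5550.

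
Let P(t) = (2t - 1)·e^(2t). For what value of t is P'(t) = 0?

P'(t) = 2·e^(2t) + (2t - 1)·2·e^(2t) = (4t)·e^(2t). Since e^(2t) > 0, the only critical point is t = 0.
P''(0) has the same sign as 4 > 0, so this is a local minimum.
P(0) = (-1)·e^(0) ≈ -1.0000.

0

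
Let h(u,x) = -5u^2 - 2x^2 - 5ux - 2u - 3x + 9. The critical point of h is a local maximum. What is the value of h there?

∂h/∂u = -10u - 5x - 2 = 0 and ∂h/∂x = -5u - 4x - 3 = 0, so (u, x) = (7/15, -4/3).
The Hessian has h_{uu} = -10, h_{xx} = -4, h_{ux} = -5, giving D = 15 > 0 with h_{uu} < 0, so the point is a local maximum.
h(7/15, -4/3) = 158/15.

158/15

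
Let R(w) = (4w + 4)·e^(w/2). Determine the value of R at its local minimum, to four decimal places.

Differentiating with the product rule gives R'(w) = (2w + 6)·e^(w/2). Since e^(w/2) > 0, the only critical point is w = -3.
R''(-3) has the same sign as 2 > 0, so this is a local minimum.
R(-3) = (-8)·e^(-3/2) ≈ -1.7850.

-1.7850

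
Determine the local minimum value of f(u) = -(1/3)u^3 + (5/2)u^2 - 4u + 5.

f'(u) = -u^2 + 5u - 4. Setting f'(u) = 0 gives u ∈ {1, 4}.
f''(u) = -2u + 5. f''(1) = 3 > 0 ⇒ local minimum; f''(4) = -3 < 0 ⇒ local maximum.
The local minimum is f(1) = 19/6.

19/6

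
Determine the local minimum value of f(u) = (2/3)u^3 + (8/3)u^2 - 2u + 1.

f'(u) = 2u^2 + (16/3)u - 2. Setting f'(u) = 0 gives u ∈ {-3, 1/3}.
Since f''(u) = 4u + 16/3, we get f''(-3) = -20/3 < 0 ⇒ local maximum; f''(1/3) = 20/3 > 0 ⇒ local minimum.
So the local minimum value is f(1/3) = 53/81.

53/81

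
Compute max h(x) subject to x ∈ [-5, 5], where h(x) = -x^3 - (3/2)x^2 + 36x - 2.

The derivative is -3x^2 - 3x + 36, which vanishes at x = -4 and x = 3.
Candidates: h(-5) = -189/2,  h(-4) = -106,  h(3) = 131/2,  h(5) = 31/2.
So the maximum is h(3) = 131/2.

131/2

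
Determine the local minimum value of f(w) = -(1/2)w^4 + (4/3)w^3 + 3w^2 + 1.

1

Critical points: f'(w) = -2w^3 + 4w^2 + 6w vanishes at w = -1, 0, 3.
Since f''(w) = -6w^2 + 8w + 6, we get f''(-1) = -8 < 0 ⇒ local maximum; f''(0) = 6 > 0 ⇒ local minimum; f''(3) = -24 < 0 ⇒ local maximum.
Thus f has its local minimum at w = 0, with value 1.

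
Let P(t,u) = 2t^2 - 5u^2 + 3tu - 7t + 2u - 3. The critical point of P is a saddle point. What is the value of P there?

∂P/∂t = 4t + 3u - 7 = 0 and ∂P/∂u = 3t - 10u + 2 = 0, so (t, u) = (64/49, 29/49).
The Hessian has P_{tt} = 4, P_{uu} = -10, P_{tu} = 3, giving D = -49 < 0, so the point is a saddle point.
P(64/49, 29/49) = -342/49.

-342/49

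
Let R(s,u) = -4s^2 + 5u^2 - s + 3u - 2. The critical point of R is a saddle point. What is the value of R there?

-191/80

∂R/∂s = -8s - 1 = 0 and ∂R/∂u = 10u + 3 = 0, so (s, u) = (-1/8, -3/10).
The Hessian has R_{ss} = -8, R_{uu} = 10, R_{su} = 0, giving D = -80 < 0, so the point is a saddle point.
R(-1/8, -3/10) = -191/80.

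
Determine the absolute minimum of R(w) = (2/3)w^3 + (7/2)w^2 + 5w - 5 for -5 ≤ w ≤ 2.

Differentiating, R'(w) = 2w^2 + 7w + 5; which vanishes at w = -5/2 and w = -1.
Compare values at every candidate in [-5, 2]: R(-5) = -155/6, R(-5/2) = -145/24, R(-1) = -43/6, R(2) = 73/3.
Hence the absolute minimum is -155/6 at w = -5.

-155/6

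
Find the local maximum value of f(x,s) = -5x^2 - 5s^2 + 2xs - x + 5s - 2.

∂f/∂x = -10x + 2s - 1 = 0 and ∂f/∂s = 2x - 10s + 5 = 0, so (x, s) = (0, 1/2).
The Hessian has f_{xx} = -10, f_{ss} = -10, f_{xs} = 2, giving D = 96 > 0 with f_{xx} < 0, so the point is a local maximum.
f(0, 1/2) = -3/4.

-3/4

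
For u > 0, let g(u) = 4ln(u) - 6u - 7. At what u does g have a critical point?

g'(u) = 4/u − 6 = 0 gives u = 2/3.
g''(u) = -4/u², which is negative for u > 0, so this is a local maximum.
g(2/3) = 4·ln(2/3) - 4 - 7 ≈ -12.6219.

2/3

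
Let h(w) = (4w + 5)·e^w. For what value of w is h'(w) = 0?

-9/4

Differentiating with the product rule gives h'(w) = (4w + 9)·e^w. Since e^w > 0, the only critical point is w = -9/4.
h''(-9/4) has the same sign as 4 > 0, so this is a local minimum.
h(-9/4) = (-4)·e^(-9/4) ≈ -0.4216.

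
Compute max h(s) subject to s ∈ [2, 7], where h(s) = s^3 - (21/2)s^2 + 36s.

h'(s) = 3s^2 - 21s + 36, which vanishes at s = 3 and s = 4.
Evaluating at the critical points and endpoints: h(2) = 38, h(3) = 81/2, h(4) = 40, h(7) = 161/2.
Hence the absolute maximum is 161/2 at s = 7.

161/2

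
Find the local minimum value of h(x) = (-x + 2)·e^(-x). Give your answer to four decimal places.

-0.0498

Differentiating with the product rule gives h'(x) = (x - 3)·e^(-x). Since e^(-x) > 0, the only critical point is x = 3.
h''(3) has the same sign as 1 > 0, so this is a local minimum.
h(3) = (-1)·e^(-3) ≈ -0.0498.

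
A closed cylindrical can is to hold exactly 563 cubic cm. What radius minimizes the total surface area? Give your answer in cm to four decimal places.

4.4748

With radius r and height h, πr²h = 563 so h = 563/(πr²), and S(r) = 2πr² + 2πrh = 2πr² + 2·563/r.
S'(r) = 4πr − 2·563/r² = 0 ⇒ r³ = 563/(2π), so r ≈ 4.4748 and h = 2r ≈ 8.9497.
S''(r) = 4π + 4·563/r³ > 0, so this is the minimum; S ≈ 377.4448.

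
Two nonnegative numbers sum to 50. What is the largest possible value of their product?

625

With x + y = 50, the product is P(x) = x(50 − x).
P'(x) = 50 − 2x = 0 gives x = 25; P'' = −2 < 0, so this is the maximum.
P = 25·25 = 625.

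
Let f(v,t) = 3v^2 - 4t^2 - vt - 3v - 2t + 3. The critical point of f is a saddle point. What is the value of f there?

∂f/∂v = 6v - t - 3 = 0 and ∂f/∂t = -v - 8t - 2 = 0, so (v, t) = (22/49, -15/49).
The Hessian has f_{vv} = 6, f_{tt} = -8, f_{vt} = -1, giving D = -49 < 0, so the point is a saddle point.
f(22/49, -15/49) = 129/49.

129/49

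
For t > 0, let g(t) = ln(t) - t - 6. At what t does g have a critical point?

g'(t) = 1/t − 1 = 0 gives t = 1.
g''(t) = -1/t², which is negative for t > 0, so this is a local maximum.
g(1) = 1·ln(1) - 1 - 6 ≈ -7.0000.

1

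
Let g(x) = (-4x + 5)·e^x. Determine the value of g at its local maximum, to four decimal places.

Differentiating with the product rule gives g'(x) = (-4x + 1)·e^x. Since e^x > 0, the only critical point is x = 1/4.
g''(1/4) has the same sign as -4 < 0, so this is a local maximum.
g(1/4) = (4)·e^(1/4) ≈ 5.1361.

5.1361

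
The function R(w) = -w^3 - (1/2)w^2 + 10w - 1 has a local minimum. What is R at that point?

-15

R'(w) = -3w^2 - w + 10. Setting R'(w) = 0 gives w ∈ {-2, 5/3}.
Since R''(w) = -6w - 1, we get R''(-2) = 11 > 0 ⇒ local minimum; R''(5/3) = -11 < 0 ⇒ local maximum.
So the local minimum value is R(-2) = -15.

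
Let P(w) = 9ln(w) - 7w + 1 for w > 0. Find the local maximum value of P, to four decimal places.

-5.7382

P'(w) = 9/w − 7 = 0 gives w = 9/7.
P''(w) = -9/w², which is negative for w > 0, so this is a local maximum.
P(9/7) = 9·ln(9/7) - 9 + 1 ≈ -5.7382.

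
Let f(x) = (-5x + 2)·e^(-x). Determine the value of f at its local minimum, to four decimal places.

-1.2330

Differentiating with the product rule gives f'(x) = (5x - 7)·e^(-x). Since e^(-x) > 0, the only critical point is x = 7/5.
f''(7/5) has the same sign as 5 > 0, so this is a local minimum.
f(7/5) = (-5)·e^(-7/5) ≈ -1.2330.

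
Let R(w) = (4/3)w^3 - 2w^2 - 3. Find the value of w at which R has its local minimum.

Critical points: R'(w) = 4w^2 - 4w vanishes at w = 0, 1.
R''(w) = 8w - 4. R''(0) = -4 < 0 ⇒ local maximum; R''(1) = 4 > 0 ⇒ local minimum.
The local minimum is R(1) = -11/3.

1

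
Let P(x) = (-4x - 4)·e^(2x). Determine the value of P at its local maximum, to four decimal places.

0.0996

By the product rule, P'(x) = (-8x - 12)·e^(2x). Since e^(2x) > 0, the only critical point is x = -3/2.
P''(-3/2) has the same sign as -8 < 0, so this is a local maximum.
P(-3/2) = (2)·e^(-3) ≈ 0.0996.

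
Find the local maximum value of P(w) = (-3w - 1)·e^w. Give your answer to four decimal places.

0.7908

By the product rule, P'(w) = (-3w - 4)·e^w. Since e^w > 0, the only critical point is w = -4/3.
P''(-4/3) has the same sign as -3 < 0, so this is a local maximum.
P(-4/3) = (3)·e^(-4/3) ≈ 0.7908.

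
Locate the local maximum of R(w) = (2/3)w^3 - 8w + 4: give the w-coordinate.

R'(w) = 2w^2 - 8. Setting R'(w) = 0 gives w ∈ {-2, 2}.
Since R''(w) = 4w, we get R''(-2) = -8 < 0 ⇒ local maximum; R''(2) = 8 > 0 ⇒ local minimum.
Thus R has its local maximum at w = -2, with value 44/3.

-2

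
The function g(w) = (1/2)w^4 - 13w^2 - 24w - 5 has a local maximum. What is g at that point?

13/2

g'(w) = 2w^3 - 26w - 24. Setting g'(w) = 0 gives w ∈ {-3, -1, 4}.
Second-derivative test with g''(w) = 6w^2 - 26: g''(-3) = 28 > 0 ⇒ local minimum; g''(-1) = -20 < 0 ⇒ local maximum; g''(4) = 70 > 0 ⇒ local minimum.
The local maximum is g(-1) = 13/2.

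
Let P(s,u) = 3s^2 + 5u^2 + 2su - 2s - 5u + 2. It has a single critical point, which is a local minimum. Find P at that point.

∂P/∂s = 6s + 2u - 2 = 0 and ∂P/∂u = 2s + 10u - 5 = 0, so (s, u) = (5/28, 13/28).
The Hessian has P_{ss} = 6, P_{uu} = 10, P_{su} = 2, giving D = 56 > 0 with P_{ss} > 0, so the point is a local minimum.
P(5/28, 13/28) = 37/56.

37/56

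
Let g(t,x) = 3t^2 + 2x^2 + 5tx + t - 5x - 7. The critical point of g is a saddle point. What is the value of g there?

∂g/∂t = 6t + 5x + 1 = 0 and ∂g/∂x = 5t + 4x - 5 = 0, so (t, x) = (29, -35).
The Hessian has g_{tt} = 6, g_{xx} = 4, g_{tx} = 5, giving D = -1 < 0, so the point is a saddle point.
g(29, -35) = 95.

95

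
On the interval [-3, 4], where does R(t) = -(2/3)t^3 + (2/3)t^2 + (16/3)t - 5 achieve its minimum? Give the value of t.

The derivative is -2t^2 + (4/3)t + 16/3, which vanishes at t = -4/3 and t = 2.
Evaluating at the critical points and endpoints: R(-3) = 3; R(-4/3) = -757/81; R(2) = 3; R(4) = -47/3.
The minimum over the interval is -47/3, attained at t = 4.

4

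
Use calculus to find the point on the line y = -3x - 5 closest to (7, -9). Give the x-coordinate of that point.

19/10

Minimize D(x)^2 = (x - 7)^2 + (-3x + 4)^2.
d/dx[D^2] = 2(x - 7) + 2·(-3)·(-3x + 4) = 0 ⇒ x = 19/10.
Then y = -107/10 and the distance is √(289/10) ≈ 5.3759.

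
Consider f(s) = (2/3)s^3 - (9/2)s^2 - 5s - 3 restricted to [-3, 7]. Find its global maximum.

Differentiating, f'(s) = 2s^2 - 9s - 5; which vanishes at s = -1/2 and s = 5.
Evaluating at the critical points and endpoints: f(-3) = -93/2, f(-1/2) = -41/24, f(5) = -343/6, f(7) = -179/6.
So the maximum is f(-1/2) = -41/24.

-41/24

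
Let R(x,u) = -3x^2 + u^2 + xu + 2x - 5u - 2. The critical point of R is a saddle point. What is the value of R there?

∂R/∂x = -6x + u + 2 = 0 and ∂R/∂u = x + 2u - 5 = 0, so (x, u) = (9/13, 28/13).
The Hessian has R_{xx} = -6, R_{uu} = 2, R_{xu} = 1, giving D = -13 < 0, so the point is a saddle point.
R(9/13, 28/13) = -87/13.

-87/13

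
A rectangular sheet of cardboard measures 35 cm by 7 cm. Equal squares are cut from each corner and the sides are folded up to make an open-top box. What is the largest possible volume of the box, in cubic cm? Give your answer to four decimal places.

With cut size x, the volume is V(x) = x(35 − 2x)(7 − 2x) for 0 < x < 3.5.
V'(x) = 12x^2 − 168x + 245. Setting V'(x) = 0 gives x ≈ 1.6537 (the root in (0, 3.5)).
V''(x) = 24x − 168 is negative there, so this is the maximum; V ≈ 193.5294.

193.5294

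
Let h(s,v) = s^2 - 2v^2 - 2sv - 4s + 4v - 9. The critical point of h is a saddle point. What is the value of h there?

-13

∂h/∂s = 2s - 2v - 4 = 0 and ∂h/∂v = -2s - 4v + 4 = 0, so (s, v) = (2, 0).
The Hessian has h_{ss} = 2, h_{vv} = -4, h_{sv} = -2, giving D = -12 < 0, so the point is a saddle point.
h(2, 0) = -13.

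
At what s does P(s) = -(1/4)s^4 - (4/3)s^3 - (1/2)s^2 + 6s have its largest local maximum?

P'(s) = -s^3 - 4s^2 - s + 6 = 0 at s = -3, -2, 1.
Second-derivative test with P''(s) = -3s^2 - 8s - 1: P''(-3) = -4 < 0 ⇒ local maximum; P''(-2) = 3 > 0 ⇒ local minimum; P''(1) = -12 < 0 ⇒ local maximum.
The largest local maximum is P(1) = 47/12.

1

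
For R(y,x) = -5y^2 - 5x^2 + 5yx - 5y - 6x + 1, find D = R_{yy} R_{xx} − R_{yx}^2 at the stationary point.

∂R/∂y = -10y + 5x - 5 = 0 and ∂R/∂x = 5y - 10x - 6 = 0, so (y, x) = (-16/15, -17/15).
The Hessian has R_{yy} = -10, R_{xx} = -10, R_{yx} = 5, giving D = 75 > 0 with R_{yy} < 0, so the point is a local maximum.
D = (-10)·(-10) − (5)^2 = 75.

75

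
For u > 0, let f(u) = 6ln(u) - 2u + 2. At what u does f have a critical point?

3

f'(u) = 6/u − 2 = 0 gives u = 3.
f''(u) = -6/u², which is negative for u > 0, so this is a local maximum.
f(3) = 6·ln(3) - 6 + 2 ≈ 2.5917.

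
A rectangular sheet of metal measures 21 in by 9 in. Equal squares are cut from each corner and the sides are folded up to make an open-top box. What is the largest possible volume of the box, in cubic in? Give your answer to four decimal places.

170.0622

With cut size x, the volume is V(x) = x(21 − 2x)(9 − 2x) for 0 < x < 4.5.
V'(x) = 12x^2 − 120x + 189. Setting V'(x) = 0 gives x ≈ 1.9586 (the root in (0, 4.5)).
V''(x) = 24x − 120 is negative there, so this is the maximum; V ≈ 170.0622.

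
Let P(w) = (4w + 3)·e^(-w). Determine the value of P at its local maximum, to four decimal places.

3.1152

By the product rule, P'(w) = (-4w + 1)·e^(-w). Since e^(-w) > 0, the only critical point is w = 1/4.
P''(1/4) has the same sign as -4 < 0, so this is a local maximum.
P(1/4) = (4)·e^(-1/4) ≈ 3.1152.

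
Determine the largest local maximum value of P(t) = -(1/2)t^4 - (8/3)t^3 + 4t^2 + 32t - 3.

P'(t) = -2t^3 - 8t^2 + 8t + 32 = 0 at t = -4, -2, 2.
Second-derivative test with P''(t) = -6t^2 - 16t + 8: P''(-4) = -24 < 0 ⇒ local maximum; P''(-2) = 16 > 0 ⇒ local minimum; P''(2) = -48 < 0 ⇒ local maximum.
The largest local maximum is P(2) = 143/3.

143/3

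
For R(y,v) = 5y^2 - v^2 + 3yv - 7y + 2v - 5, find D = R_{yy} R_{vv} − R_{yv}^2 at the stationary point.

∂R/∂y = 10y + 3v - 7 = 0 and ∂R/∂v = 3y - 2v + 2 = 0, so (y, v) = (8/29, 41/29).
The Hessian has R_{yy} = 10, R_{vv} = -2, R_{yv} = 3, giving D = -29 < 0, so the point is a saddle point.
D = (10)·(-2) − (3)^2 = -29.

-29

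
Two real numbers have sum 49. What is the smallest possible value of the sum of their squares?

2401/2

With a + b = 49, a^2 + b^2 = a^2 + (49 − a)^2.
The derivative 2a − 2(49 − a) = 4a − 98 vanishes at a = 49/2; second derivative 4 > 0, a minimum.
The minimum is 2·(49/2)^2 = 2401/2.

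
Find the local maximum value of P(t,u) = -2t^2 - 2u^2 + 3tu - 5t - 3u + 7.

162/7

∂P/∂t = -4t + 3u - 5 = 0 and ∂P/∂u = 3t - 4u - 3 = 0, so (t, u) = (-29/7, -27/7).
The Hessian has P_{tt} = -4, P_{uu} = -4, P_{tu} = 3, giving D = 7 > 0 with P_{tt} < 0, so the point is a local maximum.
P(-29/7, -27/7) = 162/7.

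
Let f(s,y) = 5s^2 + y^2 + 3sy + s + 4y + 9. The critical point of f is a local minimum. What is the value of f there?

30/11

∂f/∂s = 10s + 3y + 1 = 0 and ∂f/∂y = 3s + 2y + 4 = 0, so (s, y) = (10/11, -37/11).
The Hessian has f_{ss} = 10, f_{yy} = 2, f_{sy} = 3, giving D = 11 > 0 with f_{ss} > 0, so the point is a local minimum.
f(10/11, -37/11) = 30/11.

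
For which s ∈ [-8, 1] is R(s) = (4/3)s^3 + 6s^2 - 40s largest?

R'(s) = 4s^2 + 12s - 40, whose only zero in [-8, 1] is s = -5.
Candidates: R(-8) = 64/3; R(-5) = 550/3; R(1) = -98/3.
The maximum over the interval is 550/3, attained at s = -5.

-5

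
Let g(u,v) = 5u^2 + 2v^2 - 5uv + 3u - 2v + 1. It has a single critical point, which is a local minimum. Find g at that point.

7/15

∂g/∂u = 10u - 5v + 3 = 0 and ∂g/∂v = -5u + 4v - 2 = 0, so (u, v) = (-2/15, 1/3).
The Hessian has g_{uu} = 10, g_{vv} = 4, g_{uv} = -5, giving D = 15 > 0 with g_{uu} > 0, so the point is a local minimum.
g(-2/15, 1/3) = 7/15.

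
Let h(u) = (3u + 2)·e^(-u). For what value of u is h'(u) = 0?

h'(u) = 3·e^(-u) + (3u + 2)·(-1)·e^(-u) = (-3u + 1)·e^(-u). Since e^(-u) > 0, the only critical point is u = 1/3.
h''(1/3) has the same sign as -3 < 0, so this is a local maximum.
h(1/3) = (3)·e^(-1/3) ≈ 2.1496.

1/3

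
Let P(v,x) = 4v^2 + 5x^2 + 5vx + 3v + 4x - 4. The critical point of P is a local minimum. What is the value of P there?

∂P/∂v = 8v + 5x + 3 = 0 and ∂P/∂x = 5v + 10x + 4 = 0, so (v, x) = (-2/11, -17/55).
The Hessian has P_{vv} = 8, P_{xx} = 10, P_{vx} = 5, giving D = 55 > 0 with P_{vv} > 0, so the point is a local minimum.
P(-2/11, -17/55) = -269/55.

-269/55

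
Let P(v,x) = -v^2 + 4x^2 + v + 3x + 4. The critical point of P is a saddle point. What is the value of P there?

∂P/∂v = -2v + 1 = 0 and ∂P/∂x = 8x + 3 = 0, so (v, x) = (1/2, -3/8).
The Hessian has P_{vv} = -2, P_{xx} = 8, P_{vx} = 0, giving D = -16 < 0, so the point is a saddle point.
P(1/2, -3/8) = 59/16.

59/16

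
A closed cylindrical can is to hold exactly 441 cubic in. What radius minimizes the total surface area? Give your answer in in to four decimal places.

4.1250

With radius r and height h, πr²h = 441 so h = 441/(πr²), and S(r) = 2πr² + 2πrh = 2πr² + 2·441/r.
S'(r) = 4πr − 2·441/r² = 0 ⇒ r³ = 441/(2π), so r ≈ 4.1250 and h = 2r ≈ 8.2499.
S''(r) = 4π + 4·441/r³ > 0, so this is the minimum; S ≈ 320.7305.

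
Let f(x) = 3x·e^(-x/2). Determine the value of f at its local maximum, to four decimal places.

2.2073

By the product rule, f'(x) = (-(3/2)x + 3)·e^(-x/2). Since e^(-x/2) > 0, the only critical point is x = 2.
f''(2) has the same sign as -3/2 < 0, so this is a local maximum.
f(2) = (6)·e^(-1) ≈ 2.2073.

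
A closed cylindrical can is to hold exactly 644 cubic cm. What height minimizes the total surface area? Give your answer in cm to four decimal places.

With radius r and height h, πr²h = 644 so h = 644/(πr²), and S(r) = 2πr² + 2πrh = 2πr² + 2·644/r.
S'(r) = 4πr − 2·644/r² = 0 ⇒ r³ = 644/(2π), so r ≈ 4.6799 and h = 2r ≈ 9.3598.
S''(r) = 4π + 4·644/r³ > 0, so this is the minimum; S ≈ 412.8305.

9.3598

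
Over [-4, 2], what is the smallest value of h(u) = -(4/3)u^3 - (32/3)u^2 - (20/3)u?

h'(u) = -4u^2 - (64/3)u - 20/3, whose only zero in [-4, 2] is u = -1/3.
Candidates: h(-4) = -176/3,  h(-1/3) = 88/81,  h(2) = -200/3.
So the minimum is h(2) = -200/3.

-200/3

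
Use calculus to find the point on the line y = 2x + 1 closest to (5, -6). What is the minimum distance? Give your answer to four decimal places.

7.6026

Minimize D(x)^2 = (x - 5)^2 + (2x + 7)^2.
d/dx[D^2] = 2(x - 5) + 2·2·(2x + 7) = 0 ⇒ x = -9/5.
Then y = -13/5 and the distance is √(289/5) ≈ 7.6026.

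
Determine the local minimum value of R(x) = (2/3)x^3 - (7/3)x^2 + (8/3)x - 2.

-82/81

Critical points: R'(x) = 2x^2 - (14/3)x + 8/3 vanishes at x = 1, 4/3.
Since R''(x) = 4x - 14/3, we get R''(1) = -2/3 < 0 ⇒ local maximum; R''(4/3) = 2/3 > 0 ⇒ local minimum.
Thus R has its local minimum at x = 4/3, with value -82/81.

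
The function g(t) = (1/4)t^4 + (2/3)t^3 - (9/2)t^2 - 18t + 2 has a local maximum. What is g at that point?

56/3

Critical points: g'(t) = t^3 + 2t^2 - 9t - 18 vanishes at t = -3, -2, 3.
Since g''(t) = 3t^2 + 4t - 9, we get g''(-3) = 6 > 0 ⇒ local minimum; g''(-2) = -5 < 0 ⇒ local maximum; g''(3) = 30 > 0 ⇒ local minimum.
So the local maximum value is g(-2) = 56/3.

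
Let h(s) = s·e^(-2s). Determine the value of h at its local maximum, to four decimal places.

0.1839

h'(s) = 1·e^(-2s) + (s)·(-2)·e^(-2s) = (-2s + 1)·e^(-2s). Since e^(-2s) > 0, the only critical point is s = 1/2.
h''(1/2) has the same sign as -2 < 0, so this is a local maximum.
h(1/2) = (1/2)·e^(-1) ≈ 0.1839.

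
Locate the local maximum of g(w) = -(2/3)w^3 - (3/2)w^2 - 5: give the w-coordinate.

0

g'(w) = -2w^2 - 3w. Setting g'(w) = 0 gives w ∈ {-3/2, 0}.
g''(w) = -4w - 3. g''(-3/2) = 3 > 0 ⇒ local minimum; g''(0) = -3 < 0 ⇒ local maximum.
So the local maximum value is g(0) = -5.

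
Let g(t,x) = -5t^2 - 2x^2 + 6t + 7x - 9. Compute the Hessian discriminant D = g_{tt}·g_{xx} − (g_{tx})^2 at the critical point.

40

∂g/∂t = -10t + 6 = 0 and ∂g/∂x = -4x + 7 = 0, so (t, x) = (3/5, 7/4).
The Hessian has g_{tt} = -10, g_{xx} = -4, g_{tx} = 0, giving D = 40 > 0 with g_{tt} < 0, so the point is a local maximum.
D = (-10)·(-4) − (0)^2 = 40.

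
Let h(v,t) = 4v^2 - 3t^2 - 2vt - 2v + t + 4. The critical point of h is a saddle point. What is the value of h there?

∂h/∂v = 8v - 2t - 2 = 0 and ∂h/∂t = -2v - 6t + 1 = 0, so (v, t) = (7/26, 1/13).
The Hessian has h_{vv} = 8, h_{tt} = -6, h_{vt} = -2, giving D = -52 < 0, so the point is a saddle point.
h(7/26, 1/13) = 49/13.

49/13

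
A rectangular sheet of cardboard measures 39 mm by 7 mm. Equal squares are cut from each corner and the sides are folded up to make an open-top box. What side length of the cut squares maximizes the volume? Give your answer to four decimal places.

With cut size x, the volume is V(x) = x(39 − 2x)(7 − 2x) for 0 < x < 3.5.
V'(x) = 12x^2 − 184x + 273. Setting V'(x) = 0 gives x ≈ 1.6644 (the root in (0, 3.5)).
V''(x) = 24x − 184 is negative there, so this is the maximum; V ≈ 217.9633.

1.6644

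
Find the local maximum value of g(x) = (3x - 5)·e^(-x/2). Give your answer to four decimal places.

Differentiating with the product rule gives g'(x) = (-(3/2)x + 11/2)·e^(-x/2). Since e^(-x/2) > 0, the only critical point is x = 11/3.
g''(11/3) has the same sign as -3/2 < 0, so this is a local maximum.
g(11/3) = (6)·e^(-11/6) ≈ 0.9593.

0.9593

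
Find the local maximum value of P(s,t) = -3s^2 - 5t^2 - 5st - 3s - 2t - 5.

∂P/∂s = -6s - 5t - 3 = 0 and ∂P/∂t = -5s - 10t - 2 = 0, so (s, t) = (-4/7, 3/35).
The Hessian has P_{ss} = -6, P_{tt} = -10, P_{st} = -5, giving D = 35 > 0 with P_{ss} < 0, so the point is a local maximum.
P(-4/7, 3/35) = -148/35.

-148/35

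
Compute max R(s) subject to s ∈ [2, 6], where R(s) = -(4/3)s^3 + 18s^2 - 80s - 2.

-302/3

The derivative is -4s^2 + 36s - 80, which vanishes at s = 4 and s = 5.
Evaluating at the critical points and endpoints: R(2) = -302/3; R(4) = -358/3; R(5) = -356/3; R(6) = -122.
The maximum over the interval is -302/3, attained at s = 2.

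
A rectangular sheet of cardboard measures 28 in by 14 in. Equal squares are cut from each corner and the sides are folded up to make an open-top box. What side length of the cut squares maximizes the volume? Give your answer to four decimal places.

With cut size x, the volume is V(x) = x(28 − 2x)(14 − 2x) for 0 < x < 7.
V'(x) = 12x^2 − 168x + 392. Setting V'(x) = 0 gives x ≈ 2.9585 (the root in (0, 7)).
V''(x) = 24x − 168 is negative there, so this is the maximum; V ≈ 528.0830.

2.9585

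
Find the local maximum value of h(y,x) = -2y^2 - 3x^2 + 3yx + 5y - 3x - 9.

-29/5

∂h/∂y = -4y + 3x + 5 = 0 and ∂h/∂x = 3y - 6x - 3 = 0, so (y, x) = (7/5, 1/5).
The Hessian has h_{yy} = -4, h_{xx} = -6, h_{yx} = 3, giving D = 15 > 0 with h_{yy} < 0, so the point is a local maximum.
h(7/5, 1/5) = -29/5.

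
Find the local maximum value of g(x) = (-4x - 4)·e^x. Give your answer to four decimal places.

g'(x) = (-4)·e^x + (-4x - 4)·1·e^x = (-4x - 8)·e^x. Since e^x > 0, the only critical point is x = -2.
g''(-2) has the same sign as -4 < 0, so this is a local maximum.
g(-2) = (4)·e^(-2) ≈ 0.5413.

0.5413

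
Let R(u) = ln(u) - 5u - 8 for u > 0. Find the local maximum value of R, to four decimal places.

-10.6094

R'(u) = 1/u − 5 = 0 gives u = 1/5.
R''(u) = -1/u², which is negative for u > 0, so this is a local maximum.
R(1/5) = 1·ln(1/5) - 1 - 8 ≈ -10.6094.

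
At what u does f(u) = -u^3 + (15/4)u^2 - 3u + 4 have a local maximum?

2

f'(u) = -3u^2 + (15/2)u - 3. Setting f'(u) = 0 gives u ∈ {1/2, 2}.
Since f''(u) = -6u + 15/2, we get f''(1/2) = 9/2 > 0 ⇒ local minimum; f''(2) = -9/2 < 0 ⇒ local maximum.
Thus f has its local maximum at u = 2, with value 5.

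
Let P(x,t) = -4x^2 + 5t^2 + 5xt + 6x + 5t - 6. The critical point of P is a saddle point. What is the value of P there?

∂P/∂x = -8x + 5t + 6 = 0 and ∂P/∂t = 5x + 10t + 5 = 0, so (x, t) = (1/3, -2/3).
The Hessian has P_{xx} = -8, P_{tt} = 10, P_{xt} = 5, giving D = -105 < 0, so the point is a saddle point.
P(1/3, -2/3) = -20/3.

-20/3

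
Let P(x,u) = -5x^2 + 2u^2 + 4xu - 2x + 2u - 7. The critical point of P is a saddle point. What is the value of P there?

∂P/∂x = -10x + 4u - 2 = 0 and ∂P/∂u = 4x + 4u + 2 = 0, so (x, u) = (-2/7, -3/14).
The Hessian has P_{xx} = -10, P_{uu} = 4, P_{xu} = 4, giving D = -56 < 0, so the point is a saddle point.
P(-2/7, -3/14) = -97/14.

-97/14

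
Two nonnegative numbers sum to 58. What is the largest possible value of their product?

With x + y = 58, the product is P(x) = x(58 − x).
P'(x) = 58 − 2x = 0 gives x = 29; P'' = −2 < 0, so this is the maximum.
P = 29·29 = 841.

841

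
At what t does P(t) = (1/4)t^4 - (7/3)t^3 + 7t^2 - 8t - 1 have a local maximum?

Critical points: P'(t) = t^3 - 7t^2 + 14t - 8 vanishes at t = 1, 2, 4.
Since P''(t) = 3t^2 - 14t + 14, we get P''(1) = 3 > 0 ⇒ local minimum; P''(2) = -2 < 0 ⇒ local maximum; P''(4) = 6 > 0 ⇒ local minimum.
The local maximum is P(2) = -11/3.

2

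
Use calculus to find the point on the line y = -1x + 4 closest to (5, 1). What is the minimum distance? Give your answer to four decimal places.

Minimize D(x)^2 = (x - 5)^2 + (-x + 3)^2.
d/dx[D^2] = 2(x - 5) + 2·(-1)·(-x + 3) = 0 ⇒ x = 4.
Then y = 0 and the distance is √(2) ≈ 1.4142.

1.4142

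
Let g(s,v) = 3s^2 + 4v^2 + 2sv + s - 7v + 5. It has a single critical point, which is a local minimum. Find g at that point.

5/4

∂g/∂s = 6s + 2v + 1 = 0 and ∂g/∂v = 2s + 8v - 7 = 0, so (s, v) = (-1/2, 1).
The Hessian has g_{ss} = 6, g_{vv} = 8, g_{sv} = 2, giving D = 44 > 0 with g_{ss} > 0, so the point is a local minimum.
g(-1/2, 1) = 5/4.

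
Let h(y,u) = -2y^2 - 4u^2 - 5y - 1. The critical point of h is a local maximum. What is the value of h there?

17/8

∂h/∂y = -4y - 5 = 0 and ∂h/∂u = -8u = 0, so (y, u) = (-5/4, 0).
The Hessian has h_{yy} = -4, h_{uu} = -8, h_{yu} = 0, giving D = 32 > 0 with h_{yy} < 0, so the point is a local maximum.
h(-5/4, 0) = 17/8.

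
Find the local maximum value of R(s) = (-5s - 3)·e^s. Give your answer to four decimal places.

1.0095

R'(s) = (-5)·e^s + (-5s - 3)·1·e^s = (-5s - 8)·e^s. Since e^s > 0, the only critical point is s = -8/5.
R''(-8/5) has the same sign as -5 < 0, so this is a local maximum.
R(-8/5) = (5)·e^(-8/5) ≈ 1.0095.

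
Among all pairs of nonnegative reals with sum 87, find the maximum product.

With x + y = 87, the product is P(x) = x(87 − x).
P'(x) = 87 − 2x = 0 gives x = 87/2; P'' = −2 < 0, so this is the maximum.
P = 87/2·87/2 = 7569/4.

7569/4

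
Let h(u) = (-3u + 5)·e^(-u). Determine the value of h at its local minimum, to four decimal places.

Differentiating with the product rule gives h'(u) = (3u - 8)·e^(-u). Since e^(-u) > 0, the only critical point is u = 8/3.
h''(8/3) has the same sign as 3 > 0, so this is a local minimum.
h(8/3) = (-3)·e^(-8/3) ≈ -0.2085.

-0.2085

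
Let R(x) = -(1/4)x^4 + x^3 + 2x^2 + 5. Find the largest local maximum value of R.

R'(x) = -x^3 + 3x^2 + 4x = 0 at x = -1, 0, 4.
R''(x) = -3x^2 + 6x + 4. R''(-1) = -5 < 0 ⇒ local maximum; R''(0) = 4 > 0 ⇒ local minimum; R''(4) = -20 < 0 ⇒ local maximum.
So the largest local maximum value is R(4) = 37.

37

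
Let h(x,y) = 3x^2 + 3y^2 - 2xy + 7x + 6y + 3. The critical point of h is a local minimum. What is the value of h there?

-243/32

∂h/∂x = 6x - 2y + 7 = 0 and ∂h/∂y = -2x + 6y + 6 = 0, so (x, y) = (-27/16, -25/16).
The Hessian has h_{xx} = 6, h_{yy} = 6, h_{xy} = -2, giving D = 32 > 0 with h_{xx} > 0, so the point is a local minimum.
h(-27/16, -25/16) = -243/32.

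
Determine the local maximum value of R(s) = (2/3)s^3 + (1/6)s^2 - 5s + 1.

1087/162

R'(s) = 2s^2 + (1/3)s - 5. Setting R'(s) = 0 gives s ∈ {-5/3, 3/2}.
Since R''(s) = 4s + 1/3, we get R''(-5/3) = -19/3 < 0 ⇒ local maximum; R''(3/2) = 19/3 > 0 ⇒ local minimum.
Thus R has its local maximum at s = -5/3, with value 1087/162.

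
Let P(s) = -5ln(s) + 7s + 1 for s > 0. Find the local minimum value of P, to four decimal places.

7.6824

P'(s) = -5/s + 7 = 0 gives s = 5/7.
P''(s) = 5/s², which is positive for s > 0, so this is a local minimum.
P(5/7) = -5·ln(5/7) + 5 + 1 ≈ 7.6824.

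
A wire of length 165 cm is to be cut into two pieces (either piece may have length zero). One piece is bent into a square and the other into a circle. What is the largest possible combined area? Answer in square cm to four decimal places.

Let x be the length used for the square. Square side x/4; circle radius (165−x)/(2π).
A(x) = (x/4)² + π·((165−x)/(2π))² = x²/16 + (165−x)²/(4π) for 0 ≤ x ≤ 165. A'(x) = x/8 − (165−x)/(2π) = 0 gives x = 4·165/(π+4) ≈ 92.4164.
A'' > 0, so the interior critical point is a minimum; the maximum is at an endpoint. A(0) = 2166.4967 and A(165) = 1701.5625, so the largest area is 2166.4967.

2166.4967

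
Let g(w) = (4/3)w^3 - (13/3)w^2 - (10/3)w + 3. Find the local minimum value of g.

g'(w) = 4w^2 - (26/3)w - 10/3 = 0 at w = -1/3, 5/2.
Since g''(w) = 8w - 26/3, we get g''(-1/3) = -34/3 < 0 ⇒ local maximum; g''(5/2) = 34/3 > 0 ⇒ local minimum.
The local minimum is g(5/2) = -139/12.

-139/12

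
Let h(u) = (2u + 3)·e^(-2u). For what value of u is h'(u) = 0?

-1

h'(u) = 2·e^(-2u) + (2u + 3)·(-2)·e^(-2u) = (-4u - 4)·e^(-2u). Since e^(-2u) > 0, the only critical point is u = -1.
h''(-1) has the same sign as -4 < 0, so this is a local maximum.
h(-1) = (1)·e^(2) ≈ 7.3891.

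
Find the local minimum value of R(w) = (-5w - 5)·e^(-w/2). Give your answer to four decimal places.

Differentiating with the product rule gives R'(w) = ((5/2)w - 5/2)·e^(-w/2). Since e^(-w/2) > 0, the only critical point is w = 1.
R''(1) has the same sign as 5/2 > 0, so this is a local minimum.
R(1) = (-10)·e^(-1/2) ≈ -6.0653.

-6.0653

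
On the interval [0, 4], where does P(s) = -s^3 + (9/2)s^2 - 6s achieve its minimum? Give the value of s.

Differentiating, P'(s) = -3s^2 + 9s - 6; which vanishes at s = 1 and s = 2.
Compare values at every candidate in [0, 4]: P(0) = 0, P(1) = -5/2, P(2) = -2, P(4) = -16.
Hence the absolute minimum is -16 at s = 4.

4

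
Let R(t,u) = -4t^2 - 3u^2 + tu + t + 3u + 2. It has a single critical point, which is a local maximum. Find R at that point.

∂R/∂t = -8t + u + 1 = 0 and ∂R/∂u = t - 6u + 3 = 0, so (t, u) = (9/47, 25/47).
The Hessian has R_{tt} = -8, R_{uu} = -6, R_{tu} = 1, giving D = 47 > 0 with R_{tt} < 0, so the point is a local maximum.
R(9/47, 25/47) = 136/47.

136/47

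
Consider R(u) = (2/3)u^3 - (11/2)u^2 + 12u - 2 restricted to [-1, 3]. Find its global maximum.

47/8

R'(u) = 2u^2 - 11u + 12, whose only zero in [-1, 3] is u = 3/2.
Evaluating at the critical points and endpoints: R(-1) = -121/6; R(3/2) = 47/8; R(3) = 5/2.
So the maximum is R(3/2) = 47/8.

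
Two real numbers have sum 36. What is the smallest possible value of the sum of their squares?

648

With a + b = 36, a^2 + b^2 = a^2 + (36 − a)^2.
The derivative 2a − 2(36 − a) = 4a − 72 vanishes at a = 18; second derivative 4 > 0, a minimum.
The minimum is 2·(18)^2 = 648.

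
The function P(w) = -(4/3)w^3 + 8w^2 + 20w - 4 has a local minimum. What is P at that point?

-44/3

P'(w) = -4w^2 + 16w + 20 = 0 at w = -1, 5.
P''(w) = -8w + 16. P''(-1) = 24 > 0 ⇒ local minimum; P''(5) = -24 < 0 ⇒ local maximum.
So the local minimum value is P(-1) = -44/3.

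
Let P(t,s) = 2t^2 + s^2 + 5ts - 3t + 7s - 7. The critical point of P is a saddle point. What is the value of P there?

∂P/∂t = 4t + 5s - 3 = 0 and ∂P/∂s = 5t + 2s + 7 = 0, so (t, s) = (-41/17, 43/17).
The Hessian has P_{tt} = 4, P_{ss} = 2, P_{ts} = 5, giving D = -17 < 0, so the point is a saddle point.
P(-41/17, 43/17) = 93/17.

93/17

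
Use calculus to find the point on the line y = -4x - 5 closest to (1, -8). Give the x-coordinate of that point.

13/17

Minimize D(x)^2 = (x - 1)^2 + (-4x + 3)^2.
d/dx[D^2] = 2(x - 1) + 2·(-4)·(-4x + 3) = 0 ⇒ x = 13/17.
Then y = -137/17 and the distance is √(1/17) ≈ 0.2425.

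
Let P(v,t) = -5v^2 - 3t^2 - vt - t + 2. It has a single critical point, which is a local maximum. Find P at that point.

∂P/∂v = -10v - t = 0 and ∂P/∂t = -v - 6t - 1 = 0, so (v, t) = (1/59, -10/59).
The Hessian has P_{vv} = -10, P_{tt} = -6, P_{vt} = -1, giving D = 59 > 0 with P_{vv} < 0, so the point is a local maximum.
P(1/59, -10/59) = 123/59.

123/59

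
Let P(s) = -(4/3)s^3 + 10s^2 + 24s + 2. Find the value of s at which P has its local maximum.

6

Critical points: P'(s) = -4s^2 + 20s + 24 vanishes at s = -1, 6.
Since P''(s) = -8s + 20, we get P''(-1) = 28 > 0 ⇒ local minimum; P''(6) = -28 < 0 ⇒ local maximum.
Thus P has its local maximum at s = 6, with value 218.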